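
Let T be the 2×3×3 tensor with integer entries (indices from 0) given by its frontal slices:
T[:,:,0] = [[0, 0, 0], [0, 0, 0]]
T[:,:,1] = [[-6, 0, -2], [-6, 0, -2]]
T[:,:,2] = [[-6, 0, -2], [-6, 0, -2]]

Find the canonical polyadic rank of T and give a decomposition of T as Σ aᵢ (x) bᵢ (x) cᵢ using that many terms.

Lower bound: T ≠ 0 (e.g. T[0,0,1] = -6), so rank(T) ≥ 1.
Upper bound: if T = a (x) b (x) c then every fibre of T is a multiple of the corresponding factor, so read the factors off the fibres through the nonzero entry T[0,0,1] = -6.
The mode-1 fibre T[:,0,1] = [-6, -6] gives a = [1, 1] (primitive direction); the mode-2 fibre T[0,:,1] = [-6, 0, -2] gives b = [3, 0, 1]; then c[k] = T[0,0,k] / (a[0]·b[0]) = [0, -6, -6] / 3 = [0, -2, -2].
Expanding [1, 1] (x) [3, 0, 1] (x) [0, -2, -2] reproduces all 18 entries of T, so T = [1, 1] (x) [3, 0, 1] (x) [0, -2, -2] and rank(T) ≤ 1.
These bounds meet, so rank(T) = 1.

rank(T) = 1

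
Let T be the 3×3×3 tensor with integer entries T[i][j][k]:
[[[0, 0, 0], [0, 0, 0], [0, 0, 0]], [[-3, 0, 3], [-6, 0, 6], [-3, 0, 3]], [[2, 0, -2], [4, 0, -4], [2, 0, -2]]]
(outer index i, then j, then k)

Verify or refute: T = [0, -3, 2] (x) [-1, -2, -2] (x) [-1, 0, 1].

No

Reconstruct entry (1,2,0) from the claimed factors: Σₗ aₗ[1]bₗ[2]cₗ[0] = (-3)·(-2)·(-1) = -6, but T[1,2,0] = -3. The claim is false.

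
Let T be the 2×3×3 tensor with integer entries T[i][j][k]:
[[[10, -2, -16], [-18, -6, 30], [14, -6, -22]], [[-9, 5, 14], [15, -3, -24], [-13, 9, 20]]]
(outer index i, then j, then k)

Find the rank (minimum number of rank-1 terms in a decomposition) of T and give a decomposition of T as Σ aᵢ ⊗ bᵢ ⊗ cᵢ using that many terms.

Lower bound: the mode-2 unfolding of T (rows indexed by j, columns by (i,k) = (0,0), (0,1), (0,2), (1,0), (1,1), (1,2)) is [[10, -2, -16, -9, 5, 14], [-18, -6, 30, 15, -3, -24], [14, -6, -22, -13, 9, 20]].
There the 2×2 minor on rows j ∈ {0, 1}, columns (i,k) ∈ {(0,0), (0,1)} is det [[10, -2], [-18, -6]] = -96 ≠ 0, so this unfolding has rank ≥ 2; CP rank is at least every unfolding rank, so rank(T) ≥ 2. (This is only a lower bound: in general the CP rank may exceed every unfolding rank, so we still need to exhibit 2 rank-1 terms summing to T.)
Upper bound — finding two terms. Write S_k = T[:,:,k] for the frontal slices: S₀ = [[10, -18, 14], [-9, 15, -13]], S₁ = [[-2, -6, -6], [5, -3, 9]], S₂ = [[-16, 30, -22], [14, -24, 20]].
If T = a₁ ⊗ b₁ ⊗ c₁ + a₂ ⊗ b₂ ⊗ c₂ then each S_k = c₁[k]·a₁b₁ᵀ + c₂[k]·a₂b₂ᵀ. S₀ and S₁ are linearly independent, so a₁b₁ᵀ and a₂b₂ᵀ must span the same plane of matrices: they are the rank-1 matrices of the form x·S₀ + y·S₁.
The 2×2 minor of x·S₀ + y·S₁ on rows {0,1}, columns {0,1} is −12·x² − 24·xy + 36·y² = (-12)·(x + 3·y)(x − y), vanishing at (x:y) = (3:-1) and (1:1).
M₁ = 3·S₀ − S₁ = [[32, -48, 48], [-32, 48, -48]] = 16·[1, -1][2, -3, 3]ᵀ and M₂ = S₀ + S₁ = [[8, -24, 8], [-4, 12, -4]] = 4·[2, -1][1, -3, 1]ᵀ, so take a₁ = [1, -1], b₁ = [2, -3, 3], a₂ = [2, -1], b₂ = [1, -3, 1].
Each slice is an integer combination of E₁ = a₁b₁ᵀ and E₂ = a₂b₂ᵀ: S₀ = 4·E₁ + E₂, S₁ = −4·E₁ + 3·E₂, S₂ = −6·E₁ − 2·E₂; reading off coefficients, c₁ = [4, -4, -6] and c₂ = [1, 3, -2].
Hence T = [1, -1] ⊗ [2, -3, 3] ⊗ [4, -4, -6] + [2, -1] ⊗ [1, -3, 1] ⊗ [1, 3, -2], so rank(T) ≤ 2.
These bounds meet, so rank(T) = 2.

rank(T) = 2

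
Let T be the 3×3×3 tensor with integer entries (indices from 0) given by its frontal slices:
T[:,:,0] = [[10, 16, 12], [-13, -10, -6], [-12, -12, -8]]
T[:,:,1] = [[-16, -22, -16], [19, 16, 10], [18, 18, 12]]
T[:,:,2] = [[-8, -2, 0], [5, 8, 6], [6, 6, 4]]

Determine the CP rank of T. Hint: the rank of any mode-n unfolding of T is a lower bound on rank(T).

2

Lower bound: in the mode-2 unfolding of T (rows indexed by j, columns by (i,k)) the 2×2 minor on rows j ∈ {0, 1}, columns (i,k) ∈ {(0,0), (0,1)} is det [[10, -16], [16, -22]] = 36 ≠ 0, so that unfolding has rank ≥ 2 and hence rank(T) ≥ 2 (CP rank is at least every unfolding rank, though it can be larger).
Upper bound: with S_k = T[:,:,k], the two rank-1 terms a₁b₁ᵀ, a₂b₂ᵀ are the rank-1 members of the pencil x·S₀ + y·S₁.
The 2×2 minor of x·S₀ + y·S₁ on rows {0,1}, columns {0,1} is 108·x² − 270·xy + 162·y² = 54·(2·x − 3·y)(x − y), vanishing at (x:y) = (3:2) and (1:1).
M₁ = 3·S₀ + 2·S₁ = [[-2, 4, 4], [-1, 2, 2], [0, 0, 0]] = −[2, 1, 0][1, -2, -2]ᵀ and M₂ = S₀ + S₁ = [[-6, -6, -4], [6, 6, 4], [6, 6, 4]] = (-2)·[1, -1, -1][3, 3, 2]ᵀ, so take a₁ = [2, 1, 0], b₁ = [1, -2, -2], a₂ = [1, -1, -1], b₂ = [3, 3, 2].
Each slice is an integer combination of E₁ = a₁b₁ᵀ and E₂ = a₂b₂ᵀ: S₀ = −E₁ + 4·E₂, S₁ = E₁ − 6·E₂, S₂ = −E₁ − 2·E₂; reading off coefficients, c₁ = [-1, 1, -1] and c₂ = [4, -6, -2].
Hence T = [2, 1, 0] ⊗ [1, -2, -2] ⊗ [-1, 1, -1] + [1, -1, -1] ⊗ [3, 3, 2] ⊗ [4, -6, -2], so rank(T) ≤ 2.
These bounds meet, so rank(T) = 2.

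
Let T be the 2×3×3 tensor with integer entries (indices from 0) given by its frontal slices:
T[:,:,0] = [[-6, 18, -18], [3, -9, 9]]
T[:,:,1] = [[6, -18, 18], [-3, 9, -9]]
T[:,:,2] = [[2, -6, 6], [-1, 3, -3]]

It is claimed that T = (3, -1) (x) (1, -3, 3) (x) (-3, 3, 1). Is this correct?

Reconstruct entry (0,0,0) from the claimed factors: Σₗ aₗ[0]bₗ[0]cₗ[0] = (3)·(1)·(-3) = -9, but T[0,0,0] = -6. The claim is false.

No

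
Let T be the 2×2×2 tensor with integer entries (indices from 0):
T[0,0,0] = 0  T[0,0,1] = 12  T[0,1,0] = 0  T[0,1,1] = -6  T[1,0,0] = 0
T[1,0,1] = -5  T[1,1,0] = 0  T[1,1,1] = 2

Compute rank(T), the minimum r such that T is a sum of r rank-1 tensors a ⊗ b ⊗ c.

2

Lower bound: the mode-2 unfolding of T (rows indexed by j, columns by (i,k) = (0,0), (0,1), (1,0), (1,1)) is [[0, 12, 0, -5], [0, -6, 0, 2]].
There the 2×2 minor on rows j ∈ {0, 1}, columns (i,k) ∈ {(0,1), (1,1)} is det [[12, -5], [-6, 2]] = -6 ≠ 0, so this unfolding has rank ≥ 2; CP rank is at least every unfolding rank, so rank(T) ≥ 2. (Unfolding ranks only ever bound the CP rank from below — rank(T) can be strictly larger than all of them — so the matching upper bound has to come from an explicit 2-term decomposition.)
Upper bound — finding two terms. Every mode-3 slice of T is a multiple of one matrix: T[:,:,k] = c[k]·M with c = [0, 1] and M = [[12, -6], [-5, 2]] (rows indexed by i, columns by j). So it suffices to write M as a sum of two rank-1 matrices.
Splitting M by its rows (i = 0, 1), M = [1, 0][12, -6]ᵀ + [0, 1][-5, 2]ᵀ.
Hence T = [1, 0] ⊗ [12, -6] ⊗ [0, 1] + [0, 1] ⊗ [-5, 2] ⊗ [0, 1], so rank(T) ≤ 2.
These bounds meet, so rank(T) = 2.
Check entry T[0,1,1] = -6: (1)·(-6)·(1) + (0)·(2)·(1) = -6.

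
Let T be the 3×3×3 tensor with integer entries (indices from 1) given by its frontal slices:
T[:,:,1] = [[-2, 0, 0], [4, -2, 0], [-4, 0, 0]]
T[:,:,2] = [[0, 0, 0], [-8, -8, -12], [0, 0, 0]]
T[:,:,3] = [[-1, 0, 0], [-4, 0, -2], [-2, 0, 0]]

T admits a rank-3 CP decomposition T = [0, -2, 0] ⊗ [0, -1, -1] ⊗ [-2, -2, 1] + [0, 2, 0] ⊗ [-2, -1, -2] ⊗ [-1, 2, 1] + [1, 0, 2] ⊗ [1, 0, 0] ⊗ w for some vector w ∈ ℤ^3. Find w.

w = [-2, 0, -1]

Subtract the known terms from T to get the rank-1 residual R = [1, 0, 2] ⊗ [1, 0, 0] ⊗ w, so R[i,j,k] = a[i]·b[j]·w[k]. Pick indices with nonzero a[1]·b[1] = (1)·(1) = 1. Only the fibre through (1,1,·) is needed: R[1,1,:] = T[1,1,:] − Σₗ aₗ[1]bₗ[1]cₗ = [-2, 0, -1] − (0)·(0)·[-2, -2, 1] − (0)·(-2)·[-1, 2, 1] = [-2, 0, -1]. Then w[k] = R[1,1,k] / 1 for each k, giving w = [-2, 0, -1] / 1 = [-2, 0, -1].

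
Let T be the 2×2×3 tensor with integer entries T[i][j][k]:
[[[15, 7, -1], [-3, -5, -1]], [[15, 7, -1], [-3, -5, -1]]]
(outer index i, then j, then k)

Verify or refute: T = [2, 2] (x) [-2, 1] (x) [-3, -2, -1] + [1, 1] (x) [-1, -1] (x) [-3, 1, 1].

No

Reconstruct entry (0,0,2) from the claimed factors: Σₗ aₗ[0]bₗ[0]cₗ[2] = (2)·(-2)·(-1) + (1)·(-1)·(1) = 3, but T[0,0,2] = -1. The claim is false.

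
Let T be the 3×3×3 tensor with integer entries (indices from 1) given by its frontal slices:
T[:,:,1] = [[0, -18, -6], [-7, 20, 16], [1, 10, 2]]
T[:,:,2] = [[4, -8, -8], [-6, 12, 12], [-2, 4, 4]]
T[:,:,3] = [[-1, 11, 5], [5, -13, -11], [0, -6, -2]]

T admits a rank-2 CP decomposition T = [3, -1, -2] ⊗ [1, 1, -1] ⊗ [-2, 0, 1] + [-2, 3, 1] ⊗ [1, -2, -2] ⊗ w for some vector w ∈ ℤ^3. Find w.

Subtract the known terms from T to get the rank-1 residual R = [-2, 3, 1] ⊗ [1, -2, -2] ⊗ w, so R[i,j,k] = a[i]·b[j]·w[k]. Pick indices with nonzero a[1]·b[1] = (-2)·(1) = -2. Only the fibre through (1,1,·) is needed: R[1,1,:] = T[1,1,:] − Σₗ aₗ[1]bₗ[1]cₗ = [0, 4, -1] − (3)·(1)·[-2, 0, 1] = [6, 4, -4]. Then w[k] = R[1,1,k] / -2 for each k, giving w = [6, 4, -4] / -2 = [-3, -2, 2].

w = [-3, -2, 2]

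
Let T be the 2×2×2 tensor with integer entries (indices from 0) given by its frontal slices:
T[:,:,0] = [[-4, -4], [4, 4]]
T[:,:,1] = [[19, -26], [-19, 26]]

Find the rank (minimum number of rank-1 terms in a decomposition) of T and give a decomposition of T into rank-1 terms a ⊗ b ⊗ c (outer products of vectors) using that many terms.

rank(T) = 2

Lower bound: in the mode-2 unfolding of T (rows indexed by j, columns by (i,k)) the 2×2 minor on rows j ∈ {0, 1}, columns (i,k) ∈ {(0,0), (0,1)} is det [[-4, 19], [-4, -26]] = 180 ≠ 0, so that unfolding has rank ≥ 2 and hence rank(T) ≥ 2 (CP rank is at least every unfolding rank, though it can be larger).
Upper bound: T[i,:,:] = a[i]·M for every slice, with a = [1, -1] and M = [[-4, 19], [-4, -26]] (rows j, columns k).
Splitting M by its rows (j = 0, 1), M = [1, 0][-4, 19]ᵀ + [0, 1][-4, -26]ᵀ.
Hence T = [1, -1] ⊗ [1, 0] ⊗ [-4, 19] + [1, -1] ⊗ [0, 1] ⊗ [-4, -26], so rank(T) ≤ 2.
These bounds meet, so rank(T) = 2.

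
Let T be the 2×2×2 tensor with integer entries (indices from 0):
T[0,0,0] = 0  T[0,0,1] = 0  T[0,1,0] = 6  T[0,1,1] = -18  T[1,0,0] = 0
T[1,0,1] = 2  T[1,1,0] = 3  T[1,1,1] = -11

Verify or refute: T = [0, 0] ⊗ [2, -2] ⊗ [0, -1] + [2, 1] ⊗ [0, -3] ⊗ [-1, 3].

Reconstruct entry (1,0,1) from the claimed factors: Σₗ aₗ[1]bₗ[0]cₗ[1] = (0)·(2)·(-1) + (1)·(0)·(3) = 0, but T[1,0,1] = 2. The claim is false.

No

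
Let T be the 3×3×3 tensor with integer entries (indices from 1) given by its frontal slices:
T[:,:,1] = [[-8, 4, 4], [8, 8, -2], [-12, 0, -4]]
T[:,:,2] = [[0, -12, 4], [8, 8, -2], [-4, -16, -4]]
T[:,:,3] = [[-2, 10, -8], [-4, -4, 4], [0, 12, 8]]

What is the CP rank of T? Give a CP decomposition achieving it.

Lower bound: the mode-1 unfolding of T (rows indexed by i, columns by (j,k) = (1,1), (1,2), (1,3), (2,1), (2,2), (2,3), (3,1), (3,2), (3,3)) is [[-8, 0, -2, 4, -12, 10, 4, 4, -8], [8, 8, -4, 8, 8, -4, -2, -2, 4], [-12, -4, 0, 0, -16, 12, -4, -4, 8]].
There the 3×3 minor on rows i ∈ {1, 2, 3}, columns (j,k) ∈ {(1,1), (1,2), (3,1)} is det [[-8, 0, 4], [8, 8, -2], [-12, -4, -4]] = 576 ≠ 0, so this unfolding has rank ≥ 3; CP rank is at least every unfolding rank, so rank(T) ≥ 3. (Flattening ranks never certify an upper bound on CP rank; for that we must actually write T with 3 rank-1 terms.)
Upper bound: T is a sum of 3 rank-1 terms, T = [1, -2, 2] ⊗ [1, 1, 0] ⊗ [-4, -4, 2] + [1, 0, 1] ⊗ [1, -2, 0] ⊗ [-4, 4, -4] + [2, -1, -2] ⊗ [0, 0, 1] ⊗ [2, 2, -4] (written with every a and b primitive with positive leading entry and the scale carried by c; CP decompositions are not unique, and this one is verified by expanding entrywise), so rank(T) ≤ 3.
These bounds meet, so rank(T) = 3.
Check entry T[3,2,2] = -16: (2)·(1)·(-4) + (1)·(-2)·(4) + (-2)·(0)·(2) = -16.

rank(T) = 3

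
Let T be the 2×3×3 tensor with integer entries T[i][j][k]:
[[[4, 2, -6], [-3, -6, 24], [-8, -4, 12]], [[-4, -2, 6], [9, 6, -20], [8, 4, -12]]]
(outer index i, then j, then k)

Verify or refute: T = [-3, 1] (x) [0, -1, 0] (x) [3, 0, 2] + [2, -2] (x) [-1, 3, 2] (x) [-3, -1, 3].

No

Reconstruct entry (0,0,0) from the claimed factors: Σₗ aₗ[0]bₗ[0]cₗ[0] = (-3)·(0)·(3) + (2)·(-1)·(-3) = 6, but T[0,0,0] = 4. The claim is false.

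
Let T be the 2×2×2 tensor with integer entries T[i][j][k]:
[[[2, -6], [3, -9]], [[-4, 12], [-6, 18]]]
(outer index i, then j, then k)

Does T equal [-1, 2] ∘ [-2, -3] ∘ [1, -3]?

Reconstruct entrywise from the claimed factors. For example, T[1,1,1] = 18 and Σₗ aₗ[1]bₗ[1]cₗ[1] = (2)·(-3)·(-3) = 18; checking all 8 entries, every one matches. The claim holds.

Yes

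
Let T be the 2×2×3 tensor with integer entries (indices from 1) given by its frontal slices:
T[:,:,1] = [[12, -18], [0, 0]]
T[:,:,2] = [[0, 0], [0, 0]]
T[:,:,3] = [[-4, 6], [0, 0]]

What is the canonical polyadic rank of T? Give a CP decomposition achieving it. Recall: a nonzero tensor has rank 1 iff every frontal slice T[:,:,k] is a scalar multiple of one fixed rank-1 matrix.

rank(T) = 1

Lower bound: T ≠ 0 (e.g. T[1,1,1] = 12), so rank(T) ≥ 1.
Upper bound: if T = a ∘ b ∘ c then every fibre of T is a multiple of the corresponding factor, so read the factors off the fibres through the nonzero entry T[1,1,1] = 12.
The mode-1 fibre T[:,1,1] = [12, 0] gives a = [1, 0] (primitive direction); the mode-2 fibre T[1,:,1] = [12, -18] gives b = [2, -3]; then c[k] = T[1,1,k] / (a[1]·b[1]) = [12, 0, -4] / 2 = [6, 0, -2].
Expanding [1, 0] ∘ [2, -3] ∘ [6, 0, -2] reproduces all 12 entries of T, so T = [1, 0] ∘ [2, -3] ∘ [6, 0, -2] and rank(T) ≤ 1.
These bounds meet, so rank(T) = 1.
Check entry T[2,2,1] = 0: (0)·(-3)·(6) = 0.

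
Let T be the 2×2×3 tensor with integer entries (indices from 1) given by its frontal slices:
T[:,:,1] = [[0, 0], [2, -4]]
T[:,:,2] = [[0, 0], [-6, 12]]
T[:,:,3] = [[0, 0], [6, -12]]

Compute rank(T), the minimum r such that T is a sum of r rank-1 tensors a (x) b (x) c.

1

Lower bound: T ≠ 0 (e.g. T[2,1,1] = 2), so rank(T) ≥ 1.
Upper bound: if T = a (x) b (x) c then every fibre of T is a multiple of the corresponding factor, so read the factors off the fibres through the nonzero entry T[2,1,1] = 2.
The mode-1 fibre T[:,1,1] = [0, 2] gives a = [0, 1] (primitive direction); the mode-2 fibre T[2,:,1] = [2, -4] gives b = [1, -2]; then c[k] = T[2,1,k] / (a[2]·b[1]) = [2, -6, 6] / 1 = [2, -6, 6].
Expanding [0, 1] (x) [1, -2] (x) [2, -6, 6] reproduces all 12 entries of T, so T = [0, 1] (x) [1, -2] (x) [2, -6, 6] and rank(T) ≤ 1.
These bounds meet, so rank(T) = 1.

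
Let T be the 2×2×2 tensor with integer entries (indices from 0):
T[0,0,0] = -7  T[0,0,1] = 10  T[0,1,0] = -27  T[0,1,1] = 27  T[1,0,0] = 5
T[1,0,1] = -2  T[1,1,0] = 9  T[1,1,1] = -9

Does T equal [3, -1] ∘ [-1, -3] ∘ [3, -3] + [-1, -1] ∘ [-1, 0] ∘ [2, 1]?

Yes

Reconstruct entrywise from the claimed factors. For example, T[0,1,0] = -27 and Σₗ aₗ[0]bₗ[1]cₗ[0] = (3)·(-3)·(3) + (-1)·(0)·(2) = -27; checking all 8 entries, every one matches. The claim holds.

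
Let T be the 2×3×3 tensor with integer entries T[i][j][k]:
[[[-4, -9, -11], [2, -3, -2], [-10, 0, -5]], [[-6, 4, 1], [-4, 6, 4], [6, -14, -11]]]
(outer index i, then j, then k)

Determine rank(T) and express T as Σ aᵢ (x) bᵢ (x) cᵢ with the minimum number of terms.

Lower bound: the mode-2 unfolding of T (rows indexed by j, columns by (i,k) = (0,0), (0,1), (0,2), (1,0), (1,1), (1,2)) is [[-4, -9, -11, -6, 4, 1], [2, -3, -2, -4, 6, 4], [-10, 0, -5, 6, -14, -11]].
There the 2×2 minor on rows j ∈ {0, 1}, columns (i,k) ∈ {(0,0), (0,1)} is det [[-4, -9], [2, -3]] = 30 ≠ 0, so this unfolding has rank ≥ 2; CP rank is at least every unfolding rank, so rank(T) ≥ 2. (This is only a lower bound: in general the CP rank may exceed every unfolding rank, so we still need to exhibit 2 rank-1 terms summing to T.)
Upper bound — finding two terms. Write S_k = T[:,:,k] for the frontal slices: S₀ = [[-4, 2, -10], [-6, -4, 6]], S₁ = [[-9, -3, 0], [4, 6, -14]], S₂ = [[-11, -2, -5], [1, 4, -11]].
If T = a₁ (x) b₁ (x) c₁ + a₂ (x) b₂ (x) c₂ then each S_k = c₁[k]·a₁b₁ᵀ + c₂[k]·a₂b₂ᵀ. S₀ and S₁ are linearly independent, so a₁b₁ᵀ and a₂b₂ᵀ must span the same plane of matrices: they are the rank-1 matrices of the form x·S₀ + y·S₁.
The 2×2 minor of x·S₀ + y·S₁ on rows {0,1}, columns {0,1} is 28·x² − 14·xy − 42·y² = 14·(2·x − 3·y)(x + y), vanishing at (x:y) = (3:2) and (1:-1).
M₁ = 3·S₀ + 2·S₁ = [[-30, 0, -30], [-10, 0, -10]] = (-10)·[3, 1][1, 0, 1]ᵀ and M₂ = S₀ − S₁ = [[5, 5, -10], [-10, -10, 20]] = 5·[1, -2][1, 1, -2]ᵀ, so take a₁ = [3, 1], b₁ = [1, 0, 1], a₂ = [1, -2], b₂ = [1, 1, -2].
Each slice is an integer combination of E₁ = a₁b₁ᵀ and E₂ = a₂b₂ᵀ: S₀ = −2·E₁ + 2·E₂, S₁ = −2·E₁ − 3·E₂, S₂ = −3·E₁ − 2·E₂; reading off coefficients, c₁ = [-2, -2, -3] and c₂ = [2, -3, -2].
Hence T = [3, 1] (x) [1, 0, 1] (x) [-2, -2, -3] + [1, -2] (x) [1, 1, -2] (x) [2, -3, -2], so rank(T) ≤ 2.
These bounds meet, so rank(T) = 2.

rank(T) = 2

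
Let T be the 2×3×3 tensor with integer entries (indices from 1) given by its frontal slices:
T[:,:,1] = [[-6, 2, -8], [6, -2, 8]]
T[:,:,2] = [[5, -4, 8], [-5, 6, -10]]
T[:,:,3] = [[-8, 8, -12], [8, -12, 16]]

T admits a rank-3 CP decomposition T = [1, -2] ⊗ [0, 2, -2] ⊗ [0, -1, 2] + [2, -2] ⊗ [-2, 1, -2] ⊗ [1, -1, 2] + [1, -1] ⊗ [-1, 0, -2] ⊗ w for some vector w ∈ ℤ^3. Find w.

Subtract the known terms from T to get the rank-1 residual R = [1, -1] ⊗ [-1, 0, -2] ⊗ w, so R[i,j,k] = a[i]·b[j]·w[k]. Pick indices with nonzero a[1]·b[1] = (1)·(-1) = -1. Only the fibre through (1,1,·) is needed: R[1,1,:] = T[1,1,:] − Σₗ aₗ[1]bₗ[1]cₗ = [-6, 5, -8] − (1)·(0)·[0, -1, 2] − (2)·(-2)·[1, -1, 2] = [-2, 1, 0]. Then w[k] = R[1,1,k] / -1 for each k, giving w = [-2, 1, 0] / -1 = [2, -1, 0].

w = [2, -1, 0]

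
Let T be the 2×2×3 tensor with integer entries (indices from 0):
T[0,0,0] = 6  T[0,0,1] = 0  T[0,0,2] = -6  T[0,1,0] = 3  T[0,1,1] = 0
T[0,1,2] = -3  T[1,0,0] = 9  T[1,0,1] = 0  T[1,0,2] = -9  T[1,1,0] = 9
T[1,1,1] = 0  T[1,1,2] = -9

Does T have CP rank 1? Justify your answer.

No

The mode-1 unfolding of T (rows indexed by i, columns by (j,k) = (0,0), (0,1), (0,2), (1,0), (1,1), (1,2)) is [[6, 0, -6, 3, 0, -3], [9, 0, -9, 9, 0, -9]].
There the 2×2 minor on rows i ∈ {0, 1}, columns (j,k) ∈ {(0,0), (1,0)} is det [[6, 3], [9, 9]] = 27 ≠ 0, so this unfolding has rank ≥ 2; CP rank is at least every unfolding rank, so rank(T) ≥ 2.
In particular rank(T) ≥ 2 > 1, so T is not rank-1.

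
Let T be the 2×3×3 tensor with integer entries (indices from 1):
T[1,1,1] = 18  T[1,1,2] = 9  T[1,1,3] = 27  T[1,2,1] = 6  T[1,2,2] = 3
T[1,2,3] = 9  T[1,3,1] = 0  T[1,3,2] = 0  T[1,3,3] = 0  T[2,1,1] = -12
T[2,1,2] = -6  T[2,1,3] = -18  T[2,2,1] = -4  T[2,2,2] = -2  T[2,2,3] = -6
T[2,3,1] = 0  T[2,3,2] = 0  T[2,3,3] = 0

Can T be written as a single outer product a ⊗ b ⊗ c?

If T = a ⊗ b ⊗ c then every fibre of T is a multiple of the corresponding factor, so read the factors off the fibres through the nonzero entry T[1,1,1] = 18.
The mode-1 fibre T[:,1,1] = [18, -12] gives a = [3, -2] (primitive direction); the mode-2 fibre T[1,:,1] = [18, 6, 0] gives b = [3, 1, 0]; then c[k] = T[1,1,k] / (a[1]·b[1]) = [18, 9, 27] / 9 = [2, 1, 3].
Expanding [3, -2] ⊗ [3, 1, 0] ⊗ [2, 1, 3] reproduces all 18 entries of T, so T = [3, -2] ⊗ [3, 1, 0] ⊗ [2, 1, 3] and rank(T) ≤ 1.
Equivalently every frontal slice T[:,:,k] is c[k] times the rank-1 matrix [3, -2] ⊗ [3, 1, 0]. So T has rank 1 (it is nonzero).

Yes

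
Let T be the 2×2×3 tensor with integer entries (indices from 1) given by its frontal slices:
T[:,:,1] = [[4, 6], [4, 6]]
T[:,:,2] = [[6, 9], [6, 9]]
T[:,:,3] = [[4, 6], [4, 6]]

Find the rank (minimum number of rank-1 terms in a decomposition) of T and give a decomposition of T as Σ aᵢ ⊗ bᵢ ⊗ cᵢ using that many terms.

rank(T) = 1

Lower bound: T ≠ 0 (e.g. T[1,1,1] = 4), so rank(T) ≥ 1.
Upper bound: if T = a ⊗ b ⊗ c then every fibre of T is a multiple of the corresponding factor, so read the factors off the fibres through the nonzero entry T[1,1,1] = 4.
The mode-1 fibre T[:,1,1] = [4, 4] gives a = [1, 1] (primitive direction); the mode-2 fibre T[1,:,1] = [4, 6] gives b = [2, 3]; then c[k] = T[1,1,k] / (a[1]·b[1]) = [4, 6, 4] / 2 = [2, 3, 2].
Expanding [1, 1] ⊗ [2, 3] ⊗ [2, 3, 2] reproduces all 12 entries of T, so T = [1, 1] ⊗ [2, 3] ⊗ [2, 3, 2] and rank(T) ≤ 1.
These bounds meet, so rank(T) = 1.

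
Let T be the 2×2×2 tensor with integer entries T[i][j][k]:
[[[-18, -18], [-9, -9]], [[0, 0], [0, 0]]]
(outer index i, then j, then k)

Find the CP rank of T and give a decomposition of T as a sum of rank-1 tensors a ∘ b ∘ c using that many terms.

Lower bound: T ≠ 0 (e.g. T[0,0,0] = -18), so rank(T) ≥ 1.
Upper bound: if T = a ∘ b ∘ c then every fibre of T is a multiple of the corresponding factor, so read the factors off the fibres through the nonzero entry T[0,0,0] = -18.
The mode-1 fibre T[:,0,0] = [-18, 0] gives a = (1, 0) (primitive direction); the mode-2 fibre T[0,:,0] = [-18, -9] gives b = (2, 1); then c[k] = T[0,0,k] / (a[0]·b[0]) = [-18, -18] / 2 = (-9, -9).
Expanding (1, 0) ∘ (2, 1) ∘ (-9, -9) reproduces all 8 entries of T, so T = (1, 0) ∘ (2, 1) ∘ (-9, -9) and rank(T) ≤ 1.
These bounds meet, so rank(T) = 1.
Check entry T[0,1,0] = -9: (1)·(1)·(-9) = -9.

rank(T) = 1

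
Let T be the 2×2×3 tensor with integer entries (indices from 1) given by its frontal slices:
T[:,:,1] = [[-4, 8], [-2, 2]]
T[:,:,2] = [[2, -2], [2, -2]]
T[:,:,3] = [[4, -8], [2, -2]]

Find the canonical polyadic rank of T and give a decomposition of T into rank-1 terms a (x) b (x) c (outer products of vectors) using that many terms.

rank(T) = 2

Lower bound: in the mode-3 unfolding of T (rows indexed by k, columns by (i,j)) the 2×2 minor on rows k ∈ {1, 2}, columns (i,j) ∈ {(1,1), (1,2)} is det [[-4, 8], [2, -2]] = -8 ≠ 0, so that unfolding has rank ≥ 2 and hence rank(T) ≥ 2 (CP rank is at least every unfolding rank, though it can be larger).
Upper bound: with S_k = T[:,:,k], the two rank-1 terms a₁b₁ᵀ, a₂b₂ᵀ are the rank-1 members of the pencil x·S₁ + y·S₂.
det(x·S₁ + y·S₂) is 8·x² − 8·xy = 8·(x − y)(x), vanishing at (x:y) = (1:1) and (0:1).
M₁ = S₁ + S₂ = [[-2, 6], [0, 0]] = (-2)·[1, 0][1, -3]ᵀ and M₂ = S₂ = [[2, -2], [2, -2]] = 2·[1, 1][1, -1]ᵀ, so take a₁ = [1, 0], b₁ = [1, -3], a₂ = [1, 1], b₂ = [1, -1].
Each slice is an integer combination of E₁ = a₁b₁ᵀ and E₂ = a₂b₂ᵀ: S₁ = −2·E₁ − 2·E₂, S₂ = 2·E₂, S₃ = 2·E₁ + 2·E₂; reading off coefficients, c₁ = [-2, 0, 2] and c₂ = [-2, 2, 2].
Hence T = [1, 0] (x) [1, -3] (x) [-2, 0, 2] + [1, 1] (x) [1, -1] (x) [-2, 2, 2], so rank(T) ≤ 2.
These bounds meet, so rank(T) = 2.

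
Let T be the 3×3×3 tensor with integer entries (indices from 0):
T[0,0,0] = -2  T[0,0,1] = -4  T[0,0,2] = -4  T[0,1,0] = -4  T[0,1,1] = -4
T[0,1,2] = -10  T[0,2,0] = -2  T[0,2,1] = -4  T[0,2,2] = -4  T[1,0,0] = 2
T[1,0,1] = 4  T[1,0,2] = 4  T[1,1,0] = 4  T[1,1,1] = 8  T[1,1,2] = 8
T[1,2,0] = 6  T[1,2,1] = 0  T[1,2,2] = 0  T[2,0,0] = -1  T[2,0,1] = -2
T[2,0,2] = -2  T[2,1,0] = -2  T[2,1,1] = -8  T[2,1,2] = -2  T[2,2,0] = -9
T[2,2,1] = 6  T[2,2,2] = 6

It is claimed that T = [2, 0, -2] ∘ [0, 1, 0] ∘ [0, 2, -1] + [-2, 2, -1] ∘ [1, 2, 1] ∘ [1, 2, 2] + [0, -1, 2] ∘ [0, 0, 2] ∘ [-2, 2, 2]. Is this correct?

Yes

Reconstruct entrywise from the claimed factors. For example, T[1,1,2] = 8 and Σₗ aₗ[1]bₗ[1]cₗ[2] = (0)·(1)·(-1) + (2)·(2)·(2) + (-1)·(0)·(2) = 8; checking all 27 entries, every one matches. The claim holds.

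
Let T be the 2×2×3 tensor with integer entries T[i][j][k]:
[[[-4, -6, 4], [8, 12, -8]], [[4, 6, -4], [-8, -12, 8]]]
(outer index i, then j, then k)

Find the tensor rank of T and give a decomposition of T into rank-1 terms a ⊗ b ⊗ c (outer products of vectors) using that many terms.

Lower bound: T ≠ 0 (e.g. T[0,0,0] = -4), so rank(T) ≥ 1.
Upper bound: the mode-1 fibre T[:,0,0] = [-4, 4] gives a = [1, -1] (primitive direction); the mode-2 fibre T[0,:,0] = [-4, 8] gives b = [1, -2]; then c[k] = T[0,0,k] / (a[0]·b[0]) = [-4, -6, 4] / 1 = [-4, -6, 4].
Expanding [1, -1] ⊗ [1, -2] ⊗ [-4, -6, 4] reproduces all 12 entries of T, so T = [1, -1] ⊗ [1, -2] ⊗ [-4, -6, 4] and rank(T) ≤ 1.
These bounds meet, so rank(T) = 1.

rank(T) = 1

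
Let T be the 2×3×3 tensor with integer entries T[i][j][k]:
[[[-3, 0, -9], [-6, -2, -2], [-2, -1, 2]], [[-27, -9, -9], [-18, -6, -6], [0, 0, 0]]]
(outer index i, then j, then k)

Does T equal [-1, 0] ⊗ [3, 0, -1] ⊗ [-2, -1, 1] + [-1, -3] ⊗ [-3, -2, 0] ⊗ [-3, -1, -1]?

No

Reconstruct entry (0,0,2) from the claimed factors: Σₗ aₗ[0]bₗ[0]cₗ[2] = (-1)·(3)·(1) + (-1)·(-3)·(-1) = -6, but T[0,0,2] = -9. The claim is false.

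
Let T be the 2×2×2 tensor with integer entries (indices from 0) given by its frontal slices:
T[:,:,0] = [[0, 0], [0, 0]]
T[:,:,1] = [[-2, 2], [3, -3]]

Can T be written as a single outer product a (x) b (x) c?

If T = a (x) b (x) c then every fibre of T is a multiple of the corresponding factor, so read the factors off the fibres through the nonzero entry T[0,0,1] = -2.
The mode-1 fibre T[:,0,1] = [-2, 3] gives a = [2, -3] (primitive direction); the mode-2 fibre T[0,:,1] = [-2, 2] gives b = [1, -1]; then c[k] = T[0,0,k] / (a[0]·b[0]) = [0, -2] / 2 = [0, -1].
Expanding [2, -3] (x) [1, -1] (x) [0, -1] reproduces all 8 entries of T, so T = [2, -3] (x) [1, -1] (x) [0, -1] and rank(T) ≤ 1.
Equivalently every frontal slice T[:,:,k] is c[k] times the rank-1 matrix [2, -3] (x) [1, -1]. So T has rank 1 (it is nonzero).

Yes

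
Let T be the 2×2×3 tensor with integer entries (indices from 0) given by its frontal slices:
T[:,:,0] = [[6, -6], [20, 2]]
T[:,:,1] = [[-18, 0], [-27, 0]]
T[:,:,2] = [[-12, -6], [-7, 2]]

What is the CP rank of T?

2

Lower bound: the mode-1 unfolding of T (rows indexed by i, columns by (j,k) = (0,0), (0,1), (0,2), (1,0), (1,1), (1,2)) is [[6, -18, -12, -6, 0, -6], [20, -27, -7, 2, 0, 2]].
There the 2×2 minor on rows i ∈ {0, 1}, columns (j,k) ∈ {(0,0), (0,1)} is det [[6, -18], [20, -27]] = 198 ≠ 0, so this unfolding has rank ≥ 2; CP rank is at least every unfolding rank, so rank(T) ≥ 2. (Unfolding ranks only ever bound the CP rank from below — rank(T) can be strictly larger than all of them — so the matching upper bound has to come from an explicit 2-term decomposition.)
Upper bound — finding two terms. Write S_k = T[:,:,k] for the frontal slices: S₀ = [[6, -6], [20, 2]], S₁ = [[-18, 0], [-27, 0]], S₂ = [[-12, -6], [-7, 2]].
If T = a₁ ⊗ b₁ ⊗ c₁ + a₂ ⊗ b₂ ⊗ c₂ then each S_k = c₁[k]·a₁b₁ᵀ + c₂[k]·a₂b₂ᵀ. S₀ and S₁ are linearly independent, so a₁b₁ᵀ and a₂b₂ᵀ must span the same plane of matrices: they are the rank-1 matrices of the form x·S₀ + y·S₁.
det(x·S₀ + y·S₁) is 132·x² − 198·xy = 66·(2·x − 3·y)(x), vanishing at (x:y) = (3:2) and (0:1).
M₁ = 3·S₀ + 2·S₁ = [[-18, -18], [6, 6]] = (-6)·[3, -1][1, 1]ᵀ and M₂ = S₁ = [[-18, 0], [-27, 0]] = (-9)·[2, 3][1, 0]ᵀ, so take a₁ = [3, -1], b₁ = [1, 1], a₂ = [2, 3], b₂ = [1, 0].
Each slice is an integer combination of E₁ = a₁b₁ᵀ and E₂ = a₂b₂ᵀ: S₀ = −2·E₁ + 6·E₂, S₁ = −9·E₂, S₂ = −2·E₁ − 3·E₂; reading off coefficients, c₁ = [-2, 0, -2] and c₂ = [6, -9, -3].
Hence T = [3, -1] ⊗ [1, 1] ⊗ [-2, 0, -2] + [2, 3] ⊗ [1, 0] ⊗ [6, -9, -3], so rank(T) ≤ 2.
These bounds meet, so rank(T) = 2.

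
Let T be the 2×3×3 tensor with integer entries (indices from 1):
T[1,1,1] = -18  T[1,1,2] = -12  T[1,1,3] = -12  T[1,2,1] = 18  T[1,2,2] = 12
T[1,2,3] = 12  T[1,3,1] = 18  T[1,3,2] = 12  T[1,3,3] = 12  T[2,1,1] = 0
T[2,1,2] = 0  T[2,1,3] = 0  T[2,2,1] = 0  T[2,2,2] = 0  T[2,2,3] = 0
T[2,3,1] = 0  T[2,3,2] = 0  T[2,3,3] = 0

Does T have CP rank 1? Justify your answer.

If T = a ∘ b ∘ c then every fibre of T is a multiple of the corresponding factor, so read the factors off the fibres through the nonzero entry T[1,1,1] = -18.
The mode-1 fibre T[:,1,1] = [-18, 0] gives a = (1, 0) (primitive direction); the mode-2 fibre T[1,:,1] = [-18, 18, 18] gives b = (1, -1, -1); then c[k] = T[1,1,k] / (a[1]·b[1]) = [-18, -12, -12] / 1 = (-18, -12, -12).
Expanding (1, 0) ∘ (1, -1, -1) ∘ (-18, -12, -12) reproduces all 18 entries of T, so T = (1, 0) ∘ (1, -1, -1) ∘ (-18, -12, -12) and rank(T) ≤ 1.
Equivalently every frontal slice T[:,:,k] is c[k] times the rank-1 matrix (1, 0) ∘ (1, -1, -1). So T has rank 1 (it is nonzero).

Yes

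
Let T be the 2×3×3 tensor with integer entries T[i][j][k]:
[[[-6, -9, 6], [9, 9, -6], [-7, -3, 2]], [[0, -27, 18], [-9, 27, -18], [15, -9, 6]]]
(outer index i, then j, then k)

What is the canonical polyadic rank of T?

2

Lower bound: in the mode-2 unfolding of T (rows indexed by j, columns by (i,k)) the 2×2 minor on rows j ∈ {0, 1}, columns (i,k) ∈ {(0,0), (0,1)} is det [[-6, -9], [9, 9]] = 27 ≠ 0, so that unfolding has rank ≥ 2 and hence rank(T) ≥ 2 (CP rank is at least every unfolding rank, though it can be larger).
Upper bound: with S_k = T[:,:,k], the two rank-1 terms a₁b₁ᵀ, a₂b₂ᵀ are the rank-1 members of the pencil x·S₀ + y·S₁.
The 2×2 minor of x·S₀ + y·S₁ on rows {0,1}, columns {0,1} is 54·x² + 162·xy = 54·(x + 3·y)(x), vanishing at (x:y) = (3:-1) and (0:1).
M₁ = 3·S₀ − S₁ = [[-9, 18, -18], [27, -54, 54]] = (-9)·[1, -3][1, -2, 2]ᵀ and M₂ = S₁ = [[-9, 9, -3], [-27, 27, -9]] = (-3)·[1, 3][3, -3, 1]ᵀ, so take a₁ = [1, -3], b₁ = [1, -2, 2], a₂ = [1, 3], b₂ = [3, -3, 1].
Each slice is an integer combination of E₁ = a₁b₁ᵀ and E₂ = a₂b₂ᵀ: S₀ = −3·E₁ − E₂, S₁ = −3·E₂, S₂ = 2·E₂; reading off coefficients, c₁ = [-3, 0, 0] and c₂ = [-1, -3, 2].
Hence T = [1, -3] ⊗ [1, -2, 2] ⊗ [-3, 0, 0] + [1, 3] ⊗ [3, -3, 1] ⊗ [-1, -3, 2], so rank(T) ≤ 2.
These bounds meet, so rank(T) = 2.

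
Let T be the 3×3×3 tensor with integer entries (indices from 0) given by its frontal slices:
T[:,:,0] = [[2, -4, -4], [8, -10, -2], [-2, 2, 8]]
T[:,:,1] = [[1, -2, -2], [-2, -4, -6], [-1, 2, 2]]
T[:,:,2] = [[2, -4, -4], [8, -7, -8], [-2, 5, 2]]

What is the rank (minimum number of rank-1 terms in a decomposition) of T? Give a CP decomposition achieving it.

rank(T) = 3

Lower bound: in the mode-1 unfolding of T (rows indexed by i, columns by (j,k)) the 3×3 minor on rows i ∈ {0, 1, 2}, columns (j,k) ∈ {(0,0), (0,1), (1,0)} is det [[2, 1, -4], [8, -2, -10], [-2, -1, 2]] = 24 ≠ 0, so that unfolding has rank ≥ 3 and hence rank(T) ≥ 3 (CP rank is at least every unfolding rank, though it can be larger).
Upper bound: T is a sum of 3 rank-1 terms, T = [0, 1, 0] ⊗ [2, 0, 1] ⊗ [2, -2, 2] + [0, 1, 1] ⊗ [0, 1, -2] ⊗ [-2, 0, 1] + [1, 2, -1] ⊗ [1, -2, -2] ⊗ [2, 1, 2] (one valid choice — decompositions are not unique — normalised so each a, b is primitive with positive first nonzero entry; check it by expanding all entries), so rank(T) ≤ 3.
These bounds meet, so rank(T) = 3.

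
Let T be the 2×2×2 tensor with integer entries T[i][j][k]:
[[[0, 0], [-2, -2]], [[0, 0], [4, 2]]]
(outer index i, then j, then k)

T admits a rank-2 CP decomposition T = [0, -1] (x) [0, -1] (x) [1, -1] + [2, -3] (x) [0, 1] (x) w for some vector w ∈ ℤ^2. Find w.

w = [-1, -1]

Subtract the known terms from T to get the rank-1 residual R = [2, -3] (x) [0, 1] (x) w, so R[i,j,k] = a[i]·b[j]·w[k]. Pick indices with nonzero a[0]·b[1] = (2)·(1) = 2. Only the fibre through (0,1,·) is needed: R[0,1,:] = T[0,1,:] − Σₗ aₗ[0]bₗ[1]cₗ = [-2, -2] − (0)·(-1)·[1, -1] = [-2, -2]. Then w[k] = R[0,1,k] / 2 for each k, giving w = [-2, -2] / 2 = [-1, -1].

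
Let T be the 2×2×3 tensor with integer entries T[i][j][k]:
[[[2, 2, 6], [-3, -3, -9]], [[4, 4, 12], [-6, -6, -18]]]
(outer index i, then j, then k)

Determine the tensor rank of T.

Lower bound: T ≠ 0 (e.g. T[0,0,0] = 2), so rank(T) ≥ 1.
Upper bound: if T = a ⊗ b ⊗ c then every fibre of T is a multiple of the corresponding factor, so read the factors off the fibres through the nonzero entry T[0,0,0] = 2.
The mode-1 fibre T[:,0,0] = [2, 4] gives a = [1, 2] (primitive direction); the mode-2 fibre T[0,:,0] = [2, -3] gives b = [2, -3]; then c[k] = T[0,0,k] / (a[0]·b[0]) = [2, 2, 6] / 2 = [1, 1, 3].
Expanding [1, 2] ⊗ [2, -3] ⊗ [1, 1, 3] reproduces all 12 entries of T, so T = [1, 2] ⊗ [2, -3] ⊗ [1, 1, 3] and rank(T) ≤ 1.
These bounds meet, so rank(T) = 1.

1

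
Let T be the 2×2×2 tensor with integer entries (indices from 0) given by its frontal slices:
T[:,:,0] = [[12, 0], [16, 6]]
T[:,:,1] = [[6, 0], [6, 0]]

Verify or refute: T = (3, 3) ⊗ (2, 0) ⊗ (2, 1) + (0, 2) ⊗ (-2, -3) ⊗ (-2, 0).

Reconstruct entry (1,0,0) from the claimed factors: Σₗ aₗ[1]bₗ[0]cₗ[0] = (3)·(2)·(2) + (2)·(-2)·(-2) = 20, but T[1,0,0] = 16. The claim is false.

No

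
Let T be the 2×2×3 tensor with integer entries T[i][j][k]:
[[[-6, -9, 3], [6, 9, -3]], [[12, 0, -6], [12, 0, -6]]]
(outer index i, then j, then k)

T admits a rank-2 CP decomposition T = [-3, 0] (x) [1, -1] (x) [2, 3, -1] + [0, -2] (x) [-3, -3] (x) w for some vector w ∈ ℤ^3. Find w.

Subtract the known terms from T to get the rank-1 residual R = [0, -2] (x) [-3, -3] (x) w, so R[i,j,k] = a[i]·b[j]·w[k]. Pick indices with nonzero a[1]·b[0] = (-2)·(-3) = 6. Only the fibre through (1,0,·) is needed: R[1,0,:] = T[1,0,:] − Σₗ aₗ[1]bₗ[0]cₗ = [12, 0, -6] − (0)·(1)·[2, 3, -1] = [12, 0, -6]. Then w[k] = R[1,0,k] / 6 for each k, giving w = [12, 0, -6] / 6 = [2, 0, -1].

w = [2, 0, -1]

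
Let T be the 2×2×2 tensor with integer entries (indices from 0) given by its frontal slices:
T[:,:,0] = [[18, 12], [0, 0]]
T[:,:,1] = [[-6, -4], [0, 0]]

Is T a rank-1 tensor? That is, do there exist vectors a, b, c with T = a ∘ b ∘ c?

Yes

The mode-1 fibre T[:,0,0] = [18, 0] gives a = (1, 0) (primitive direction); the mode-2 fibre T[0,:,0] = [18, 12] gives b = (3, 2); then c[k] = T[0,0,k] / (a[0]·b[0]) = [18, -6] / 3 = (6, -2).
Expanding (1, 0) ∘ (3, 2) ∘ (6, -2) reproduces all 8 entries of T, so T = (1, 0) ∘ (3, 2) ∘ (6, -2) and rank(T) ≤ 1.
Equivalently every frontal slice T[:,:,k] is c[k] times the rank-1 matrix (1, 0) ∘ (3, 2). So T has rank 1 (it is nonzero).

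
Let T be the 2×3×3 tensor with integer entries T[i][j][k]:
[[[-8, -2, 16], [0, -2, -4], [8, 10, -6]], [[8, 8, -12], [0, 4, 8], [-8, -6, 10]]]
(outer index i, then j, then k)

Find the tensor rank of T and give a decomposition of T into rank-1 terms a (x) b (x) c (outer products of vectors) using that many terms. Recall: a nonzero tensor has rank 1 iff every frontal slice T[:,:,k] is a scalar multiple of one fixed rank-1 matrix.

rank(T) = 3

Lower bound: the mode-3 unfolding of T (rows indexed by k, columns by (i,j) = (0,0), (0,1), (0,2), (1,0), (1,1), (1,2)) is [[-8, 0, 8, 8, 0, -8], [-2, -2, 10, 8, 4, -6], [16, -4, -6, -12, 8, 10]].
There the 3×3 minor on rows k ∈ {0, 1, 2}, columns (i,j) ∈ {(0,0), (0,1), (0,2)} is det [[-8, 0, 8], [-2, -2, 10], [16, -4, -6]] = -96 ≠ 0, so this unfolding has rank ≥ 3; CP rank is at least every unfolding rank, so rank(T) ≥ 3. (Flattening ranks never certify an upper bound on CP rank; for that we must actually write T with 3 rank-1 terms.)
Upper bound: T is a sum of 3 rank-1 terms, T = (1, -2) (x) (1, -1, 0) (x) (0, 2, 4) + (1, -1) (x) (1, 0, -1) (x) (-8, -8, 8) + (1, 1) (x) (2, 0, 1) (x) (0, 2, 2) (one valid choice — decompositions are not unique — normalised so each a, b is primitive with positive first nonzero entry; check it by expanding all entries), so rank(T) ≤ 3.
These bounds meet, so rank(T) = 3.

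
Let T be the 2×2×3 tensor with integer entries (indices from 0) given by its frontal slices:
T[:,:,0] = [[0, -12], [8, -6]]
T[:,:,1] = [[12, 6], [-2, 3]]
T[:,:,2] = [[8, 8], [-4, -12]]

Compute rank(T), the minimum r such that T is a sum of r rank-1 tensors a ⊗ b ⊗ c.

Lower bound: the mode-3 unfolding of T (rows indexed by k, columns by (i,j) = (0,0), (0,1), (1,0), (1,1)) is [[0, -12, 8, -6], [12, 6, -2, 3], [8, 8, -4, -12]].
There the 3×3 minor on rows k ∈ {0, 1, 2}, columns (i,j) ∈ {(0,0), (0,1), (1,1)} is det [[0, -12, -6], [12, 6, 3], [8, 8, -12]] = -2304 ≠ 0, so this unfolding has rank ≥ 3; CP rank is at least every unfolding rank, so rank(T) ≥ 3. (This is only a lower bound: in general the CP rank may exceed every unfolding rank, so we still need to exhibit 3 rank-1 terms summing to T.)
Upper bound: T is a sum of 3 rank-1 terms, T = (0, 1) ⊗ (0, 1) ⊗ (-8, 8, -8) + (2, -1) ⊗ (1, 1) ⊗ (-4, 4, 4) + (2, 1) ⊗ (2, -1) ⊗ (2, 1, 0) (one valid choice — decompositions are not unique — normalised so each a, b is primitive with positive first nonzero entry; check it by expanding all entries), so rank(T) ≤ 3.
These bounds meet, so rank(T) = 3.
Check entry T[0,0,0] = 0: (0)·(0)·(-8) + (2)·(1)·(-4) + (2)·(2)·(2) = 0.

3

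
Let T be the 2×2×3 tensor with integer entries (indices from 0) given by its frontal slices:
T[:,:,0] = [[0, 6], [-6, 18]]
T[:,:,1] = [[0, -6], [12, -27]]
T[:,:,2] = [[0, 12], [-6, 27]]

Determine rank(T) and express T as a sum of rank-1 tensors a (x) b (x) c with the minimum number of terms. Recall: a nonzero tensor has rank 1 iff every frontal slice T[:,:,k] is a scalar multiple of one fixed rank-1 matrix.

rank(T) = 2

Lower bound: the mode-1 unfolding of T (rows indexed by i, columns by (j,k) = (0,0), (0,1), (0,2), (1,0), (1,1), (1,2)) is [[0, 0, 0, 6, -6, 12], [-6, 12, -6, 18, -27, 27]].
There the 2×2 minor on rows i ∈ {0, 1}, columns (j,k) ∈ {(0,0), (1,0)} is det [[0, 6], [-6, 18]] = 36 ≠ 0, so this unfolding has rank ≥ 2; CP rank is at least every unfolding rank, so rank(T) ≥ 2. (Unfolding ranks only ever bound the CP rank from below — rank(T) can be strictly larger than all of them — so the matching upper bound has to come from an explicit 2-term decomposition.)
Upper bound — finding two terms. Write S_k = T[:,:,k] for the frontal slices: S₀ = [[0, 6], [-6, 18]], S₁ = [[0, -6], [12, -27]], S₂ = [[0, 12], [-6, 27]].
If T = a₁ (x) b₁ (x) c₁ + a₂ (x) b₂ (x) c₂ then each S_k = c₁[k]·a₁b₁ᵀ + c₂[k]·a₂b₂ᵀ. S₀ and S₁ are linearly independent, so a₁b₁ᵀ and a₂b₂ᵀ must span the same plane of matrices: they are the rank-1 matrices of the form x·S₀ + y·S₁.
det(x·S₀ + y·S₁) is 36·x² − 108·xy + 72·y² = 36·(x − 2·y)(x − y), vanishing at (x:y) = (2:1) and (1:1).
M₁ = 2·S₀ + S₁ = [[0, 6], [0, 9]] = 3·[2, 3][0, 1]ᵀ and M₂ = S₀ + S₁ = [[0, 0], [6, -9]] = 3·[0, 1][2, -3]ᵀ, so take a₁ = [2, 3], b₁ = [0, 1], a₂ = [0, 1], b₂ = [2, -3].
Each slice is an integer combination of E₁ = a₁b₁ᵀ and E₂ = a₂b₂ᵀ: S₀ = 3·E₁ − 3·E₂, S₁ = −3·E₁ + 6·E₂, S₂ = 6·E₁ − 3·E₂; reading off coefficients, c₁ = [3, -3, 6] and c₂ = [-3, 6, -3].
Hence T = [2, 3] (x) [0, 1] (x) [3, -3, 6] + [0, 1] (x) [2, -3] (x) [-3, 6, -3], so rank(T) ≤ 2.
These bounds meet, so rank(T) = 2.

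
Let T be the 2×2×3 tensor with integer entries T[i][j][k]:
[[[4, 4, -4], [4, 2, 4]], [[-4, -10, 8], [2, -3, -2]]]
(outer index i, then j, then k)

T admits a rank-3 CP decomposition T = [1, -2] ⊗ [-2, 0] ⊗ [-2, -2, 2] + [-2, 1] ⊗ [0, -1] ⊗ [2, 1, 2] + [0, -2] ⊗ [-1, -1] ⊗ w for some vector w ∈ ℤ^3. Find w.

Subtract the known terms from T to get the rank-1 residual R = [0, -2] ⊗ [-1, -1] ⊗ w, so R[i,j,k] = a[i]·b[j]·w[k]. Pick indices with nonzero a[1]·b[0] = (-2)·(-1) = 2. Only the fibre through (1,0,·) is needed: R[1,0,:] = T[1,0,:] − Σₗ aₗ[1]bₗ[0]cₗ = [-4, -10, 8] − (-2)·(-2)·[-2, -2, 2] − (1)·(0)·[2, 1, 2] = [4, -2, 0]. Then w[k] = R[1,0,k] / 2 for each k, giving w = [4, -2, 0] / 2 = [2, -1, 0].

w = [2, -1, 0]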